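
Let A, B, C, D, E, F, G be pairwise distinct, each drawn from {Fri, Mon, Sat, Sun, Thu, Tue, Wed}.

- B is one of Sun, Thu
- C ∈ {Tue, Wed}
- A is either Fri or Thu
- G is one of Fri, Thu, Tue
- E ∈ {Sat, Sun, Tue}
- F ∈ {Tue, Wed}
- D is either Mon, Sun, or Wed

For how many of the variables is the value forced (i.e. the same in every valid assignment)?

3

The 7 variables draw from only 7 values {Fri, Mon, Sat, Sun, Thu, Tue, Wed}, so each is used; only D can be Mon, hence D = Mon.
The 6 still-open variables draw from only 6 values {Fri, Sat, Sun, Thu, Tue, Wed}, so each is used; only E can be Sat, hence E = Sat.
The 5 still-open variables together cover exactly {Fri, Sun, Thu, Tue, Wed} — 5 values for 5 variables — and Sun appears only in B's list, so B = Sun.
The 2 variables C and F are confined to {Tue, Wed}, which locks those values in; drop them from G.
Determined: B=Sun, D=Mon, E=Sat. The other variables each still have more than one consistent value. That makes 3.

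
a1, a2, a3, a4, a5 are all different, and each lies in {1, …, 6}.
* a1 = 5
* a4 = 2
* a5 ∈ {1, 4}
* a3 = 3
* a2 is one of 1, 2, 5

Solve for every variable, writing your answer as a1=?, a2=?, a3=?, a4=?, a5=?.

a1 has just one choice, so a1 = 5. So a2 can't be 5.
a3's domain is down to {3}, so a3 = 3.
a4 has just one choice, so a4 = 2. Eliminate 2 elsewhere: a2.
That leaves a2 = 1. So a5 can't be 1.
a5 has just one choice, so a5 = 4.

a1=5, a2=1, a3=3, a4=2, a5=4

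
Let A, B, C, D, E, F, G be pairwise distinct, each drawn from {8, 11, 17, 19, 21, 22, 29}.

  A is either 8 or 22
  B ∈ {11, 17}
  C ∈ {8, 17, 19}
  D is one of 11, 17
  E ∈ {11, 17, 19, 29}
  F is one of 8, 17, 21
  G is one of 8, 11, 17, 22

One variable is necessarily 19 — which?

The 7 variables together cover exactly {8, 11, 17, 19, 21, 22, 29} — 7 values for 7 variables — and 21 appears only in F's list, so F = 21.
Among the 6 still-open variables, 29 fits only E (and all 6 values in {8, 11, 17, 19, 22, 29} must be used), so E = 29.
The 5 still-open variables draw from only 5 values {8, 11, 17, 19, 22}, so each is used; only C can be 19, hence C = 19.

C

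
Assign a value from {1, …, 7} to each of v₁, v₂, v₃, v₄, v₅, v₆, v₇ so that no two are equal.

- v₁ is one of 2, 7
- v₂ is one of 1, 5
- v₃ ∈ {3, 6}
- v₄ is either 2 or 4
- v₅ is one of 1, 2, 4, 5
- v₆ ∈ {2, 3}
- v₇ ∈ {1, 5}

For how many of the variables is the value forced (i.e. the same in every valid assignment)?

The 7 variables draw from only 7 values {1, 2, 3, 4, 5, 6, 7}, so each is used; only v₃ can be 6, hence v₃ = 6.
Among the 6 still-open variables, 3 fits only v₆ (and all 6 values in {1, 2, 3, 4, 5, 7} must be used), so v₆ = 3.
Among the 5 still-open variables, 7 fits only v₁ (and all 5 values in {1, 2, 4, 5, 7} must be used), so v₁ = 7.
v₂ and v₇ share exactly the 2 values {1, 5}; by pigeonhole those values go to them, so strike 1, 5 from v₅.
Determined: v₁=7, v₃=6, v₆=3. The other variables each still have more than one consistent value. That makes 3.

3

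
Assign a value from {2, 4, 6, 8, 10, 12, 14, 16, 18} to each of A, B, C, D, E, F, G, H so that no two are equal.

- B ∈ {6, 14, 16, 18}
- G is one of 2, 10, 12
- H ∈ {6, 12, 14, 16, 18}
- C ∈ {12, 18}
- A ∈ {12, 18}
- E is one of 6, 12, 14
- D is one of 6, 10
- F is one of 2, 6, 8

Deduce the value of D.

10

Among the 8 variables, 8 fits only F (and all 8 values in {2, 6, 8, 10, 12, 14, 16, 18} must be used), so F = 8.
The 7 still-open variables together cover exactly {2, 6, 10, 12, 14, 16, 18} — 7 values for 7 variables — and 2 appears only in G's list, so G = 2.
The 6 still-open variables draw from only 6 values {6, 10, 12, 14, 16, 18}, so each is used; only D can be 10, hence D = 10.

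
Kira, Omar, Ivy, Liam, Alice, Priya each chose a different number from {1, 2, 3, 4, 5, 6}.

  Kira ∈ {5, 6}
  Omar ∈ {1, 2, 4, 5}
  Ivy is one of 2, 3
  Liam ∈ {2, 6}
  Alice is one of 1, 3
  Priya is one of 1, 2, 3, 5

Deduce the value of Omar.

Among the 6 variables, 4 fits only Omar (and all 6 values in {1, 2, 3, 4, 5, 6} must be used), so Omar = 4.

4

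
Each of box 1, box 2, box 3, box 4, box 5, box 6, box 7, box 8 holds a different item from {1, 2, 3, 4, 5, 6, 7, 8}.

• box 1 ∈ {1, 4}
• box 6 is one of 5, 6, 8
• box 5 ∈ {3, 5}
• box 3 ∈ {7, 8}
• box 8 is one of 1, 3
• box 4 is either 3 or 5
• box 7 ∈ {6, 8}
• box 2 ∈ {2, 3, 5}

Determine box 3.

The 8 variables together cover exactly {1, 2, 3, 4, 5, 6, 7, 8} — 8 values for 8 variables — and 2 appears only in box 2's list, so box 2 = 2.
The 7 still-open variables together cover exactly {1, 3, 4, 5, 6, 7, 8} — 7 values for 7 variables — and 4 appears only in box 1's list, so box 1 = 4.
Among the 6 still-open variables, 1 fits only box 8 (and all 6 values in {1, 3, 5, 6, 7, 8} must be used), so box 8 = 1.
Among the 5 still-open variables, 7 fits only box 3 (and all 5 values in {3, 5, 6, 7, 8} must be used), so box 3 = 7.

7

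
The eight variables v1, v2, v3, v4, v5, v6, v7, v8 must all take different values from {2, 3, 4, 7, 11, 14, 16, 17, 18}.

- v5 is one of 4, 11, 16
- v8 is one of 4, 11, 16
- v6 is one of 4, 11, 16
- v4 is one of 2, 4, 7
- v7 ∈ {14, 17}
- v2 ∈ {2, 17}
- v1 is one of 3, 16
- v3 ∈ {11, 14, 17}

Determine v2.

2

The 8 variables together cover exactly {2, 3, 4, 7, 11, 14, 16, 17} — 8 values for 8 variables — and 3 appears only in v1's list, so v1 = 3.
The 7 still-open variables draw from only 7 values {2, 4, 7, 11, 14, 16, 17}, so each is used; only v4 can be 7, hence v4 = 7.
The 6 still-open variables together cover exactly {2, 4, 11, 14, 16, 17} — 6 values for 6 variables — and 2 appears only in v2's list, so v2 = 2.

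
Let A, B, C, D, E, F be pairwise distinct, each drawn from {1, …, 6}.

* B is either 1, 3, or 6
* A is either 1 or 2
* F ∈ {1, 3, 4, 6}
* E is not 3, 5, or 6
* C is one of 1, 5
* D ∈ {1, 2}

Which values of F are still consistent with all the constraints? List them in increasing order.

3, 6

The 6 variables draw from only 6 values {1, 2, 3, 4, 5, 6}, so each is used; only C can be 5, hence C = 5.
A and D between them cover only {1, 2} — a naked pair. Remove those values from B, E, F.
That leaves E = 4. Eliminate 4 elsewhere: F.
No further eliminations apply; F can still be any of 3, 6.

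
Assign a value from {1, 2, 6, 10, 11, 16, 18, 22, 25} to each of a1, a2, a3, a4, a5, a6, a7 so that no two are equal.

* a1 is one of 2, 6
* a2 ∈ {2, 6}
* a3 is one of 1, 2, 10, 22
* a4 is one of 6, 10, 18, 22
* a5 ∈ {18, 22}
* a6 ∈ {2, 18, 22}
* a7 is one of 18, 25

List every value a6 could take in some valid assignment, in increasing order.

Among the 7 variables, 1 fits only a3 (and all 7 values in {1, 2, 6, 10, 18, 22, 25} must be used), so a3 = 1.
Among the 6 still-open variables, 10 fits only a4 (and all 6 values in {2, 6, 10, 18, 22, 25} must be used), so a4 = 10.
Among the 5 still-open variables, 25 fits only a7 (and all 5 values in {2, 6, 18, 22, 25} must be used), so a7 = 25.
a1 and a2 between them cover only {2, 6} — a naked pair. Remove those values from a6.
No further eliminations apply; a6 can still be any of 18, 22.

18, 22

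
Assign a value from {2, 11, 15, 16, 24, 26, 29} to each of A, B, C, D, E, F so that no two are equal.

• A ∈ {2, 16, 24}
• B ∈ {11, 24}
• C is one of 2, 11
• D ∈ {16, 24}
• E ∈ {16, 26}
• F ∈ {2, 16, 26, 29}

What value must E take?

The 6 variables together cover exactly {2, 11, 16, 24, 26, 29} — 6 values for 6 variables — and 29 appears only in F's list, so F = 29.
Among the 5 still-open variables, 26 fits only E (and all 5 values in {2, 11, 16, 24, 26} must be used), so E = 26.

26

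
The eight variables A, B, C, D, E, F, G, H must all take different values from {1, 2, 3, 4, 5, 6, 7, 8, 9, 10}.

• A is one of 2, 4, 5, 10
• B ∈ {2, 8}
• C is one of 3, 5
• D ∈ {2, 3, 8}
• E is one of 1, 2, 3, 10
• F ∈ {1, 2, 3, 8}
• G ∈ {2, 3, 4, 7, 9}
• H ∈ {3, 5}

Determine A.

The 2 variables C and H are confined to {3, 5}, which locks those values in; drop them from A, D, E, F, G.
B and D between them cover only {2, 8} — a naked pair. Remove those values from A, E, F, G.
F must be 1 (only option left). Strike 1 from E.
E has just one choice, so E = 10. So A can't be 10.
So A = 4.

4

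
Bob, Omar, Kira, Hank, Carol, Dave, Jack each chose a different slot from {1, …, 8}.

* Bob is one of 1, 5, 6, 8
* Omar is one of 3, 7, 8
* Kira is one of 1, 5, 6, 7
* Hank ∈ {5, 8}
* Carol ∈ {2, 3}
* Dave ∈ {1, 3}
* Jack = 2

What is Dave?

1

Jack must be 2 (only option left). Strike 2 from Carol.
That leaves Carol = 3. Eliminate 3 elsewhere: Omar, Dave.
So Dave = 1.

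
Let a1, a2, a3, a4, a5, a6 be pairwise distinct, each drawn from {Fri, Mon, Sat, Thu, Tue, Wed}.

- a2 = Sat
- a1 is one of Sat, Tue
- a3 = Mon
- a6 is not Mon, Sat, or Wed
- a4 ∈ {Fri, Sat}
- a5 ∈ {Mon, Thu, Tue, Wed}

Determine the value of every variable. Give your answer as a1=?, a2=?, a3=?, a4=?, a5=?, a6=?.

a2's domain is down to {Sat}, so a2 = Sat. Strike Sat from a1, a4.
a3 has just one choice, so a3 = Mon. Strike Mon from a5.
a4 must be Fri (only option left). Eliminate Fri elsewhere: a6.
That leaves a1 = Tue. So a5, a6 can't be Tue.
a6's domain is down to {Thu}, so a6 = Thu. So a5 can't be Thu.
a5 must be Wed (only option left).

a1=Tue, a2=Sat, a3=Mon, a4=Fri, a5=Wed, a6=Thu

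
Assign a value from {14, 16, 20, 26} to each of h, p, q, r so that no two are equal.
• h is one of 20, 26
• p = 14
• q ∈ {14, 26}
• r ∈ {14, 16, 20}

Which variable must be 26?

q

p must be 14 (only option left). Strike 14 from q, r.
So 26 goes to q.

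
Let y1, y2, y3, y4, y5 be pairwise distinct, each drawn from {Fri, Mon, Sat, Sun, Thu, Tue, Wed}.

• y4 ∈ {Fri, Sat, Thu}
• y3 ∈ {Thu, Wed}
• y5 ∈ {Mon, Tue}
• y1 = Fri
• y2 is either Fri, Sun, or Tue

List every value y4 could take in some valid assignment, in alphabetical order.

y1's domain is down to {Fri}, so y1 = Fri. So y2, y4 can't be Fri.
No further eliminations apply; y4 can still be any of Sat, Thu.

Sat, Thu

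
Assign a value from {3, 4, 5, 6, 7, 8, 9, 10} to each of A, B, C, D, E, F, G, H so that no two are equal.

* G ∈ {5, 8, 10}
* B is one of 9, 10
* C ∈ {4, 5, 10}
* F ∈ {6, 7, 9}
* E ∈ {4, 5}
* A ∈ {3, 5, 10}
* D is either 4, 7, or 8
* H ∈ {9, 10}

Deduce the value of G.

8

The 8 variables draw from only 8 values {3, 4, 5, 6, 7, 8, 9, 10}, so each is used; only A can be 3, hence A = 3.
The 7 still-open variables together cover exactly {4, 5, 6, 7, 8, 9, 10} — 7 values for 7 variables — and 6 appears only in F's list, so F = 6.
The 6 still-open variables draw from only 6 values {4, 5, 7, 8, 9, 10}, so each is used; only D can be 7, hence D = 7.
Among the 5 still-open variables, 8 fits only G (and all 5 values in {4, 5, 8, 9, 10} must be used), so G = 8.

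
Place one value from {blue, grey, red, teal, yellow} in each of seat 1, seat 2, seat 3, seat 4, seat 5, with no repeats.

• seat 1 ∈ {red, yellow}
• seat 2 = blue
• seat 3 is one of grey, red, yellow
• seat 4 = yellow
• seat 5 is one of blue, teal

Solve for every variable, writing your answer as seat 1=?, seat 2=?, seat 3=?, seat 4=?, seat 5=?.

seat 2 must be blue (only option left). So seat 5 can't be blue.
seat 4's domain is down to {yellow}, so seat 4 = yellow. Strike yellow from seat 1, seat 3.
That leaves seat 5 = teal.
seat 1's domain is down to {red}, so seat 1 = red. So seat 3 can't be red.
seat 3 must be grey (only option left).

seat 1=red, seat 2=blue, seat 3=grey, seat 4=yellow, seat 5=teal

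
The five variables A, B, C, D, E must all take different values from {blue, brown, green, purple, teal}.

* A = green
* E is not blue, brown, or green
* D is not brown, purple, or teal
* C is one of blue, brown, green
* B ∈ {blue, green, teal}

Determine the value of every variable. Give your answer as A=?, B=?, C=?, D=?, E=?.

A's domain is down to {green}, so A = green. So B, C, D can't be green.
That leaves D = blue. Remove blue from B, C.
B has just one choice, so B = teal. Eliminate teal elsewhere: E.
C's domain is down to {brown}, so C = brown.
E's domain is down to {purple}, so E = purple.

A=green, B=teal, C=brown, D=blue, E=purple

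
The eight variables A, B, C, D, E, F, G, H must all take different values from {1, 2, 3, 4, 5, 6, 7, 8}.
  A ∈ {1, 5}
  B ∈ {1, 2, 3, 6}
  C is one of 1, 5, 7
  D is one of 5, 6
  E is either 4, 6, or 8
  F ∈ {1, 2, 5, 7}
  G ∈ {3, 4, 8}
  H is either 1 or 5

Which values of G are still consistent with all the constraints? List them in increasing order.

A and H between them cover only {1, 5} — a naked pair. Remove those values from B, C, D, F.
That leaves C = 7. Strike 7 from F.
That leaves D = 6. Remove 6 from B, E.
F has just one choice, so F = 2. Strike 2 from B.
That leaves B = 3. Remove 3 from G.
No further eliminations apply; G can still be any of 4, 8.

4, 8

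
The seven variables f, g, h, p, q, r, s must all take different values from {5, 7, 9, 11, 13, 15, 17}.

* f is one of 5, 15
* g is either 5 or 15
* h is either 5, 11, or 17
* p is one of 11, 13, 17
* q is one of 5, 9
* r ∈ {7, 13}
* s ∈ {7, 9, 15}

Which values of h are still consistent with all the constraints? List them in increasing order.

11, 17

f and g share exactly the 2 values {5, 15}; by pigeonhole those values go to them, so strike 5, 15 from h, q, s.
q has just one choice, so q = 9. So s can't be 9.
s has just one choice, so s = 7. So r can't be 7.
r has just one choice, so r = 13. Remove 13 from p.
No further eliminations apply; h can still be any of 11, 17.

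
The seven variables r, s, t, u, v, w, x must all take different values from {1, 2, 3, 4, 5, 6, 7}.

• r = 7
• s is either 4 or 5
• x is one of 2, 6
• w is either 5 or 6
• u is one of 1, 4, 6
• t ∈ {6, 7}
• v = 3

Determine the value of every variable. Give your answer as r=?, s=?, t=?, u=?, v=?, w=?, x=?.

r=7, s=4, t=6, u=1, v=3, w=5, x=2

r has just one choice, so r = 7. Remove 7 from t.
t has just one choice, so t = 6. So u, w, x can't be 6.
That leaves v = 3.
w has just one choice, so w = 5. Strike 5 from s.
x has just one choice, so x = 2.
s has just one choice, so s = 4. Strike 4 from u.
u has just one choice, so u = 1.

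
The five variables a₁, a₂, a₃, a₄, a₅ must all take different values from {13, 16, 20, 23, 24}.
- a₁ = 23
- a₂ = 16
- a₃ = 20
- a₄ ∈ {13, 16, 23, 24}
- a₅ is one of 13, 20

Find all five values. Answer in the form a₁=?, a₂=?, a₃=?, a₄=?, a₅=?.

a₁ has just one choice, so a₁ = 23. Eliminate 23 elsewhere: a₄.
a₂'s domain is down to {16}, so a₂ = 16. Eliminate 16 elsewhere: a₄.
a₃ has just one choice, so a₃ = 20. So a₅ can't be 20.
a₅ must be 13 (only option left). Eliminate 13 elsewhere: a₄.
a₄ must be 24 (only option left).

a₁=23, a₂=16, a₃=20, a₄=24, a₅=13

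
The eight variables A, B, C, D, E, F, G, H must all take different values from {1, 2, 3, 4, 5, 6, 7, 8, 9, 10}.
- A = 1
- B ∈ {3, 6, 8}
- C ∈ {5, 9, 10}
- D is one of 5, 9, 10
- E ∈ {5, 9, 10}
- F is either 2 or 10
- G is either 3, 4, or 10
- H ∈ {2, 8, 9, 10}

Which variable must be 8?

H

A has just one choice, so A = 1.
The 3 variables C, D, E are confined to {5, 9, 10}, which locks those values in; drop them from F, G, H.
F must be 2 (only option left). Strike 2 from H.
So 8 goes to H.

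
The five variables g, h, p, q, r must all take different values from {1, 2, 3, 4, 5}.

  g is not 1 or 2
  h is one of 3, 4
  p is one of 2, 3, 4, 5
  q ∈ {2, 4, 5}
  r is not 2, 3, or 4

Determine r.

Among the 5 variables, 1 fits only r (and all 5 values in {1, 2, 3, 4, 5} must be used), so r = 1.

1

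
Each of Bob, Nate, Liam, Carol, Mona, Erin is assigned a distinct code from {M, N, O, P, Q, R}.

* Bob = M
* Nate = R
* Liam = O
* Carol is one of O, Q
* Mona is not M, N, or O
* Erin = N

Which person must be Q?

Carol

Bob has just one choice, so Bob = M.
That leaves Nate = R. Remove R from Mona.
Liam's domain is down to {O}, so Liam = O. Strike O from Carol.
So Q goes to Carol.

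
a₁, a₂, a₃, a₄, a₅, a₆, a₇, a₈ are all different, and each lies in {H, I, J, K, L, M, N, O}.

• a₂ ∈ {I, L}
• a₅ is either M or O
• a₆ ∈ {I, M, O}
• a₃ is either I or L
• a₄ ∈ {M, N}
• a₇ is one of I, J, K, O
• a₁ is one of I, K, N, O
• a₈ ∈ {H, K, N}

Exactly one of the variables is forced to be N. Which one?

The 8 variables draw from only 8 values {H, I, J, K, L, M, N, O}, so each is used; only a₈ can be H, hence a₈ = H.
Among the 7 still-open variables, J fits only a₇ (and all 7 values in {I, J, K, L, M, N, O} must be used), so a₇ = J.
The 6 still-open variables draw from only 6 values {I, K, L, M, N, O}, so each is used; only a₁ can be K, hence a₁ = K.
The 5 still-open variables together cover exactly {I, L, M, N, O} — 5 values for 5 variables — and N appears only in a₄'s list, so a₄ = N.

a₄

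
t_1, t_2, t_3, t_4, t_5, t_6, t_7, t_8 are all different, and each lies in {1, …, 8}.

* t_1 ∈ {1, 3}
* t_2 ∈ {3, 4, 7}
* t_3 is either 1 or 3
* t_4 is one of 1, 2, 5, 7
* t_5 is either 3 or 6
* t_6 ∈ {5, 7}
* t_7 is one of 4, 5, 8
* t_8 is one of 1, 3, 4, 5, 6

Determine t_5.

6

Among the 8 variables, 2 fits only t_4 (and all 8 values in {1, 2, 3, 4, 5, 6, 7, 8} must be used), so t_4 = 2.
The 7 still-open variables together cover exactly {1, 3, 4, 5, 6, 7, 8} — 7 values for 7 variables — and 8 appears only in t_7's list, so t_7 = 8.
t_1 and t_3 between them cover only {1, 3} — a naked pair. Remove those values from t_2, t_5, t_8.
So t_5 = 6.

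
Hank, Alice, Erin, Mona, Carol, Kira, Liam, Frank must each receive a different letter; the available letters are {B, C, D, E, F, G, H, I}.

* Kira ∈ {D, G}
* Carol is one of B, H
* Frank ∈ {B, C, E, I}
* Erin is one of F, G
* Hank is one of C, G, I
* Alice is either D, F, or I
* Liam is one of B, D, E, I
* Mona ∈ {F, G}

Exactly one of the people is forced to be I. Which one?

The 8 variables together cover exactly {B, C, D, E, F, G, H, I} — 8 values for 8 variables — and H appears only in Carol's list, so Carol = H.
The 2 variables Erin and Mona are confined to {F, G}, which locks those values in; drop them from Hank, Alice, Kira.
Kira must be D (only option left). Eliminate D elsewhere: Alice, Liam.
So I goes to Alice.

Alice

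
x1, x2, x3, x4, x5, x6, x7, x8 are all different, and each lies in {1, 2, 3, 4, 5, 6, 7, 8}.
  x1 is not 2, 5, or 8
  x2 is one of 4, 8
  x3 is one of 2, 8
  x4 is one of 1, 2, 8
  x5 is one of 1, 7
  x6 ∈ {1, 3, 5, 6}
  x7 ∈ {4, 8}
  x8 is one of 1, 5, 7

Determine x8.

5

x2 and x7 share exactly the 2 values {4, 8}; by pigeonhole those values go to them, so strike 4, 8 from x1, x3, x4.
x3 must be 2 (only option left). Remove 2 from x4.
x4 must be 1 (only option left). So x1, x5, x6, x8 can't be 1.
x5 must be 7 (only option left). So x1, x8 can't be 7.
So x8 = 5.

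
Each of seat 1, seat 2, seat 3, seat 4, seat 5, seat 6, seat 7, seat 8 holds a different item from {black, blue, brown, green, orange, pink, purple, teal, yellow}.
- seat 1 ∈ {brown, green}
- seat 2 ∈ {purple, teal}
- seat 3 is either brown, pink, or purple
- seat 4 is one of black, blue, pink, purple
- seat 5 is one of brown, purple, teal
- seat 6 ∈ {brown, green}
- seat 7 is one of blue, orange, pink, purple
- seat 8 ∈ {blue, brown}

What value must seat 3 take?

Among the 8 variables, black fits only seat 4 (and all 8 values in {black, blue, brown, green, orange, pink, purple, teal} must be used), so seat 4 = black.
The 7 still-open variables together cover exactly {blue, brown, green, orange, pink, purple, teal} — 7 values for 7 variables — and orange appears only in seat 7's list, so seat 7 = orange.
Among the 6 still-open variables, blue fits only seat 8 (and all 6 values in {blue, brown, green, pink, purple, teal} must be used), so seat 8 = blue.
The 5 still-open variables draw from only 5 values {brown, green, pink, purple, teal}, so each is used; only seat 3 can be pink, hence seat 3 = pink.

pink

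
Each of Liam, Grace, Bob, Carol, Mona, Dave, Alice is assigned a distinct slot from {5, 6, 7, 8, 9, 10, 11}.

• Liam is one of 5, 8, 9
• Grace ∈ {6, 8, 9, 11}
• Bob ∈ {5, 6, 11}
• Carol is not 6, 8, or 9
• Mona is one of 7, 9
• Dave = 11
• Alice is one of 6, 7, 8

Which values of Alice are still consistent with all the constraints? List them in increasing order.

6, 7, 8

Dave must be 11 (only option left). Strike 11 from Grace, Bob, Carol.
The 6 still-open variables together cover exactly {5, 6, 7, 8, 9, 10} — 6 values for 6 variables — and 10 appears only in Carol's list, so Carol = 10.
No further eliminations apply; Alice can still be any of 6, 7, 8.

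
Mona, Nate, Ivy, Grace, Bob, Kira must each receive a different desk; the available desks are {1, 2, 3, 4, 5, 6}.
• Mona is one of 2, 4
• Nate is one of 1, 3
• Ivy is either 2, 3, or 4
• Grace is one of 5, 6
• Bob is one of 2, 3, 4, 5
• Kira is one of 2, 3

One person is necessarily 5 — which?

The 6 variables draw from only 6 values {1, 2, 3, 4, 5, 6}, so each is used; only Nate can be 1, hence Nate = 1.
The 5 still-open variables draw from only 5 values {2, 3, 4, 5, 6}, so each is used; only Grace can be 6, hence Grace = 6.
Among the 4 still-open variables, 5 fits only Bob (and all 4 values in {2, 3, 4, 5} must be used), so Bob = 5.

Bob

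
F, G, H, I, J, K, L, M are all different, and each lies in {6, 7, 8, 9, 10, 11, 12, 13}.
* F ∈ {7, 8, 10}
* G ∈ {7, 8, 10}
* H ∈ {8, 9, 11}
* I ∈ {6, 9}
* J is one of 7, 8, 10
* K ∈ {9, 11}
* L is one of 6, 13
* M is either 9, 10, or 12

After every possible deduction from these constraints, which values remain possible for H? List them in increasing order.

9, 11

Among the 8 variables, 12 fits only M (and all 8 values in {6, 7, 8, 9, 10, 11, 12, 13} must be used), so M = 12.
The 7 still-open variables draw from only 7 values {6, 7, 8, 9, 10, 11, 13}, so each is used; only L can be 13, hence L = 13.
The 6 still-open variables draw from only 6 values {6, 7, 8, 9, 10, 11}, so each is used; only I can be 6, hence I = 6.
F, G, J between them cover only {7, 8, 10} — a naked triple. Remove those values from H.
No further eliminations apply; H can still be any of 9, 11.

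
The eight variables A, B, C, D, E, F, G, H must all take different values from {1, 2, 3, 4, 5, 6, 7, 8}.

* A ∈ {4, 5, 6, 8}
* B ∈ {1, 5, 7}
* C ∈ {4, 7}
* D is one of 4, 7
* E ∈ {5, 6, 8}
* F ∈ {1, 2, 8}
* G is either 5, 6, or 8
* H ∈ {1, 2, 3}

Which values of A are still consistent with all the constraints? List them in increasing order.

The 8 variables together cover exactly {1, 2, 3, 4, 5, 6, 7, 8} — 8 values for 8 variables — and 3 appears only in H's list, so H = 3.
Among the 7 still-open variables, 2 fits only F (and all 7 values in {1, 2, 4, 5, 6, 7, 8} must be used), so F = 2.
The 6 still-open variables draw from only 6 values {1, 4, 5, 6, 7, 8}, so each is used; only B can be 1, hence B = 1.
C and D share exactly the 2 values {4, 7}; by pigeonhole those values go to them, so strike 4, 7 from A.
No further eliminations apply; A can still be any of 5, 6, 8.

5, 6, 8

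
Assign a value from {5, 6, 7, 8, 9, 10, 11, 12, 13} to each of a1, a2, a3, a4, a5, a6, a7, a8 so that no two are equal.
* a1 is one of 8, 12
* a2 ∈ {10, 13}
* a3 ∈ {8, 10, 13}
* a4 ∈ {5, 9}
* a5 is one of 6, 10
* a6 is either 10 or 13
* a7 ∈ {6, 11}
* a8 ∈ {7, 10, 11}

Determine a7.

a2 and a6 between them cover only {10, 13} — a naked pair. Remove those values from a3, a5, a8.
a3 must be 8 (only option left). Remove 8 from a1.
a5's domain is down to {6}, so a5 = 6. So a7 can't be 6.
So a7 = 11.

11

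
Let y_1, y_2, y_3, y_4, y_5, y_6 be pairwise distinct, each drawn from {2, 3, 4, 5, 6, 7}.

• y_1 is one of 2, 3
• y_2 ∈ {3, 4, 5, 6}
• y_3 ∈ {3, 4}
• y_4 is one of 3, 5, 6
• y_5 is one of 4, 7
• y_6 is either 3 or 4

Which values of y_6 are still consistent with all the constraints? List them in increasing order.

3, 4

The 6 variables draw from only 6 values {2, 3, 4, 5, 6, 7}, so each is used; only y_1 can be 2, hence y_1 = 2.
Among the 5 still-open variables, 7 fits only y_5 (and all 5 values in {3, 4, 5, 6, 7} must be used), so y_5 = 7.
The 2 variables y_3 and y_6 are confined to {3, 4}, which locks those values in; drop them from y_2, y_4.
No further eliminations apply; y_6 can still be any of 3, 4.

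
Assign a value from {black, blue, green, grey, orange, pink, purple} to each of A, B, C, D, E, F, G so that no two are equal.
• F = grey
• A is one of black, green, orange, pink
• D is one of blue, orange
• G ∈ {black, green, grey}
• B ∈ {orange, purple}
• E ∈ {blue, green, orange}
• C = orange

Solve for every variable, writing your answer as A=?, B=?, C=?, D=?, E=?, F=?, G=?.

C must be orange (only option left). Remove orange from A, B, D, E.
D's domain is down to {blue}, so D = blue. So E can't be blue.
That leaves E = green. Strike green from A, G.
That leaves F = grey. So G can't be grey.
That leaves G = black. So A can't be black.
A's domain is down to {pink}, so A = pink.
That leaves B = purple.

A=pink, B=purple, C=orange, D=blue, E=green, F=grey, G=black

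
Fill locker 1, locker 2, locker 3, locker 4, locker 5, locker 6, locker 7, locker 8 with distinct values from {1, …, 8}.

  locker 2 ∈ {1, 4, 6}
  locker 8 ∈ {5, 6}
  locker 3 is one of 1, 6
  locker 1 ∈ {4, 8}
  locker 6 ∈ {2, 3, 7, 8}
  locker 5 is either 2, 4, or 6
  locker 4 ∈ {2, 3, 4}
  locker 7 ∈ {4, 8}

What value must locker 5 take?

The 8 variables together cover exactly {1, 2, 3, 4, 5, 6, 7, 8} — 8 values for 8 variables — and 5 appears only in locker 8's list, so locker 8 = 5.
Among the 7 still-open variables, 7 fits only locker 6 (and all 7 values in {1, 2, 3, 4, 6, 7, 8} must be used), so locker 6 = 7.
Among the 6 still-open variables, 3 fits only locker 4 (and all 6 values in {1, 2, 3, 4, 6, 8} must be used), so locker 4 = 3.
Among the 5 still-open variables, 2 fits only locker 5 (and all 5 values in {1, 2, 4, 6, 8} must be used), so locker 5 = 2.

2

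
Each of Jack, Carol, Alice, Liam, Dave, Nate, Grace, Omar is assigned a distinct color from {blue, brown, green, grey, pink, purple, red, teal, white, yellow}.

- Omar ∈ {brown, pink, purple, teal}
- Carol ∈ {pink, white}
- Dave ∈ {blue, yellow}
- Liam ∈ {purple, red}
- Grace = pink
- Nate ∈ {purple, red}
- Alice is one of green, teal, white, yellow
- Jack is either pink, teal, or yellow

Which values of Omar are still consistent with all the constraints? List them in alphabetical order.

brown, teal

Grace's domain is down to {pink}, so Grace = pink. Remove pink from Jack, Carol, Omar.
Carol's domain is down to {white}, so Carol = white. So Alice can't be white.
The 2 variables Liam and Nate are confined to {purple, red}, which locks those values in; drop them from Omar.
No further eliminations apply; Omar can still be any of brown, teal.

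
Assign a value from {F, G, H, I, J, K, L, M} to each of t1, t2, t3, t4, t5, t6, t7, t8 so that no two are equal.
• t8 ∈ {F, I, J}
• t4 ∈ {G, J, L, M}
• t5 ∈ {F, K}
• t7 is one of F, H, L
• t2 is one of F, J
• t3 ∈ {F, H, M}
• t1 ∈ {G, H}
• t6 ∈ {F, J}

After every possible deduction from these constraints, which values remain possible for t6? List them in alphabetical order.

F, J

The 8 variables together cover exactly {F, G, H, I, J, K, L, M} — 8 values for 8 variables — and I appears only in t8's list, so t8 = I.
The 7 still-open variables together cover exactly {F, G, H, J, K, L, M} — 7 values for 7 variables — and K appears only in t5's list, so t5 = K.
The 2 variables t2 and t6 are confined to {F, J}, which locks those values in; drop them from t3, t4, t7.
No further eliminations apply; t6 can still be any of F, J.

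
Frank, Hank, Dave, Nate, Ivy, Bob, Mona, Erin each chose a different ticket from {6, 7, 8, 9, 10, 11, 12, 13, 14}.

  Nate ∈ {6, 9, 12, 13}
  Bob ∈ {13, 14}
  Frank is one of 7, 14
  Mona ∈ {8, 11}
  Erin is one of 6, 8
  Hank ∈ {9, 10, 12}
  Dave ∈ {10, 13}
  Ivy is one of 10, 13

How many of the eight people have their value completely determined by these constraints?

2

The 2 variables Dave and Ivy are confined to {10, 13}, which locks those values in; drop them from Hank, Nate, Bob.
That leaves Bob = 14. Eliminate 14 elsewhere: Frank.
Frank's domain is down to {7}, so Frank = 7.
Determined: Frank=7, Bob=14. The other people each still have more than one consistent value. That makes 2.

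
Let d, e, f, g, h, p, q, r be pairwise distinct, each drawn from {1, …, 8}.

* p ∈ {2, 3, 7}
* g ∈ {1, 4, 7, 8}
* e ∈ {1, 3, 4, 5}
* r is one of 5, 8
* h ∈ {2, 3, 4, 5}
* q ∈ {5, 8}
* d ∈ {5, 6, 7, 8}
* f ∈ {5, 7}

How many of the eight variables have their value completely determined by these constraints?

Among the 8 variables, 6 fits only d (and all 8 values in {1, 2, 3, 4, 5, 6, 7, 8} must be used), so d = 6.
q and r between them cover only {5, 8} — a naked pair. Remove those values from e, f, g, h.
f's domain is down to {7}, so f = 7. Strike 7 from g, p.
Determined: d=6, f=7. The other variables each still have more than one consistent value. That makes 2.

2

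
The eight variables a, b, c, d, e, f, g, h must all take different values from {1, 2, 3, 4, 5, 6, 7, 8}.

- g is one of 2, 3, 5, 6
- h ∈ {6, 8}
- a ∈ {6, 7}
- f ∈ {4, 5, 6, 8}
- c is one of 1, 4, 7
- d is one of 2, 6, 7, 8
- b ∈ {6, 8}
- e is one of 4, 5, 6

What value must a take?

7

The 8 variables together cover exactly {1, 2, 3, 4, 5, 6, 7, 8} — 8 values for 8 variables — and 1 appears only in c's list, so c = 1.
The 7 still-open variables draw from only 7 values {2, 3, 4, 5, 6, 7, 8}, so each is used; only g can be 3, hence g = 3.
The 6 still-open variables together cover exactly {2, 4, 5, 6, 7, 8} — 6 values for 6 variables — and 2 appears only in d's list, so d = 2.
Among the 5 still-open variables, 7 fits only a (and all 5 values in {4, 5, 6, 7, 8} must be used), so a = 7.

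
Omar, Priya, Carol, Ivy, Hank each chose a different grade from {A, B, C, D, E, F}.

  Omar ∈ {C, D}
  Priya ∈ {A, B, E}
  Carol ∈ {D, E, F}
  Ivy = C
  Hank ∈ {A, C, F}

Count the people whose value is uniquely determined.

Ivy's domain is down to {C}, so Ivy = C. So Omar, Hank can't be C.
Omar's domain is down to {D}, so Omar = D. Remove D from Carol.
Determined: Omar=D, Ivy=C. The other people each still have more than one consistent value. That makes 2.

2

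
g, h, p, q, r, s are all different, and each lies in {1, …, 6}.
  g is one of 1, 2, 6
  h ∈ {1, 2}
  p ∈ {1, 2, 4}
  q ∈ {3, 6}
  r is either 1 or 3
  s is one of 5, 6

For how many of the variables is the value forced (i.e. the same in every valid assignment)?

The 6 variables draw from only 6 values {1, 2, 3, 4, 5, 6}, so each is used; only p can be 4, hence p = 4.
The 5 still-open variables draw from only 5 values {1, 2, 3, 5, 6}, so each is used; only s can be 5, hence s = 5.
Determined: p=4, s=5. The other variables each still have more than one consistent value. That makes 2.

2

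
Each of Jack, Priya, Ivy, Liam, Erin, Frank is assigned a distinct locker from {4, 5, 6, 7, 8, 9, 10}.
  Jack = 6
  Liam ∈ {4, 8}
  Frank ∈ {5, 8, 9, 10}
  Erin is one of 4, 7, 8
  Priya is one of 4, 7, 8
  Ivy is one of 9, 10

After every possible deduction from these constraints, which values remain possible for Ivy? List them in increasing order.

Jack's domain is down to {6}, so Jack = 6.
Priya, Liam, Erin between them cover only {4, 7, 8} — a naked triple. Remove those values from Frank.
No further eliminations apply; Ivy can still be any of 9, 10.

9, 10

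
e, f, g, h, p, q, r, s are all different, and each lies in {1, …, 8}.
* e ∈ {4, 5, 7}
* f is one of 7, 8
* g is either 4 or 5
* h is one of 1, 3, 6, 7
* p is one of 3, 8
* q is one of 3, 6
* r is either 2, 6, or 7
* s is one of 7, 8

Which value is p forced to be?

3

The 8 variables together cover exactly {1, 2, 3, 4, 5, 6, 7, 8} — 8 values for 8 variables — and 1 appears only in h's list, so h = 1.
The 7 still-open variables together cover exactly {2, 3, 4, 5, 6, 7, 8} — 7 values for 7 variables — and 2 appears only in r's list, so r = 2.
The 6 still-open variables together cover exactly {3, 4, 5, 6, 7, 8} — 6 values for 6 variables — and 6 appears only in q's list, so q = 6.
Among the 5 still-open variables, 3 fits only p (and all 5 values in {3, 4, 5, 7, 8} must be used), so p = 3.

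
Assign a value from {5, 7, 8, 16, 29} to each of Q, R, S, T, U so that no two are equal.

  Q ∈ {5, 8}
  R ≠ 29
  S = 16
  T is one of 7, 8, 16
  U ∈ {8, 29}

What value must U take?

S must be 16 (only option left). Remove 16 from R, T.
Among the 4 still-open variables, 29 fits only U (and all 4 values in {5, 7, 8, 29} must be used), so U = 29.

29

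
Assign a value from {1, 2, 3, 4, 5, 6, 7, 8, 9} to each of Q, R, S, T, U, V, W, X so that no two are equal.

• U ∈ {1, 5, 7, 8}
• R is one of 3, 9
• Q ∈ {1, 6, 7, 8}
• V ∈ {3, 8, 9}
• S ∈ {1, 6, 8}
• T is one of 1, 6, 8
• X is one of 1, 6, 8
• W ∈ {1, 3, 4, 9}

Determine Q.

7

Among the 8 variables, 4 fits only W (and all 8 values in {1, 3, 4, 5, 6, 7, 8, 9} must be used), so W = 4.
Among the 7 still-open variables, 5 fits only U (and all 7 values in {1, 3, 5, 6, 7, 8, 9} must be used), so U = 5.
The 6 still-open variables together cover exactly {1, 3, 6, 7, 8, 9} — 6 values for 6 variables — and 7 appears only in Q's list, so Q = 7.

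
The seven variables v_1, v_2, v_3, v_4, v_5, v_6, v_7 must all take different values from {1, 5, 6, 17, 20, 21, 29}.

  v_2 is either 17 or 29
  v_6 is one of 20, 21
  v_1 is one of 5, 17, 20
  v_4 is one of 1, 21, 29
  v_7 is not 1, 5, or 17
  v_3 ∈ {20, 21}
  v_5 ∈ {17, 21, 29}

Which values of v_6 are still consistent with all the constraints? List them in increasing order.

20, 21

The 7 variables together cover exactly {1, 5, 6, 17, 20, 21, 29} — 7 values for 7 variables — and 1 appears only in v_4's list, so v_4 = 1.
The 6 still-open variables draw from only 6 values {5, 6, 17, 20, 21, 29}, so each is used; only v_1 can be 5, hence v_1 = 5.
The 5 still-open variables together cover exactly {6, 17, 20, 21, 29} — 5 values for 5 variables — and 6 appears only in v_7's list, so v_7 = 6.
v_3 and v_6 share exactly the 2 values {20, 21}; by pigeonhole those values go to them, so strike 20, 21 from v_5.
No further eliminations apply; v_6 can still be any of 20, 21.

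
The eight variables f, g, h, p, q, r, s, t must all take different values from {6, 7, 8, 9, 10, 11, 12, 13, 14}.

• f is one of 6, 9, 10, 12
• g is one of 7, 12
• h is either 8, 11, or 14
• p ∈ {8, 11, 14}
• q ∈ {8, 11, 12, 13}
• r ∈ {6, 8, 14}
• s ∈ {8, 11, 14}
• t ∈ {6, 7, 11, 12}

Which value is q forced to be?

13

h, p, s share exactly the 3 values {8, 11, 14}; by pigeonhole those values go to them, so strike 8, 11, 14 from q, r, t.
r has just one choice, so r = 6. Remove 6 from f, t.
g and t between them cover only {7, 12} — a naked pair. Remove those values from f, q.
So q = 13.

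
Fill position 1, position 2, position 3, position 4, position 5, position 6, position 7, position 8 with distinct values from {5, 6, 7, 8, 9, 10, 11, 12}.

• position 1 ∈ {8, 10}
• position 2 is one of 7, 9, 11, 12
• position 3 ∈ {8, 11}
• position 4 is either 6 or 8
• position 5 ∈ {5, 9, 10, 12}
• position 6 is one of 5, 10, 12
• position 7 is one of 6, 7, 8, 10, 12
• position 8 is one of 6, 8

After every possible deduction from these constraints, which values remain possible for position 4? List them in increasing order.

6, 8

position 4 and position 8 between them cover only {6, 8} — a naked pair. Remove those values from position 1, position 3, position 7.
position 1's domain is down to {10}, so position 1 = 10. So position 5, position 6, position 7 can't be 10.
position 3 has just one choice, so position 3 = 11. Strike 11 from position 2.
No further eliminations apply; position 4 can still be any of 6, 8.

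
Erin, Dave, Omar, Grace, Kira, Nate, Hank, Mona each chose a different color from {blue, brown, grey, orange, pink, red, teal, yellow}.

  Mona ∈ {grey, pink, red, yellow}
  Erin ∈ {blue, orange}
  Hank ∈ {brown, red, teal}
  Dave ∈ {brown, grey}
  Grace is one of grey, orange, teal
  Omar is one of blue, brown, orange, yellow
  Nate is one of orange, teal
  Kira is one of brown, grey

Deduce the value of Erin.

The 8 variables draw from only 8 values {blue, brown, grey, orange, pink, red, teal, yellow}, so each is used; only Mona can be pink, hence Mona = pink.
The 7 still-open variables together cover exactly {blue, brown, grey, orange, red, teal, yellow} — 7 values for 7 variables — and red appears only in Hank's list, so Hank = red.
The 6 still-open variables together cover exactly {blue, brown, grey, orange, teal, yellow} — 6 values for 6 variables — and yellow appears only in Omar's list, so Omar = yellow.
The 5 still-open variables draw from only 5 values {blue, brown, grey, orange, teal}, so each is used; only Erin can be blue, hence Erin = blue.

blue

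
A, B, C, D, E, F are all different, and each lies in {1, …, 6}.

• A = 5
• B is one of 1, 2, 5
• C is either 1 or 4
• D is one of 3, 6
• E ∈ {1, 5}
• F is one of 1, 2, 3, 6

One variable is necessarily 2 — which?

B

A must be 5 (only option left). Remove 5 from B, E.
That leaves E = 1. Strike 1 from B, C, F.
So 2 goes to B.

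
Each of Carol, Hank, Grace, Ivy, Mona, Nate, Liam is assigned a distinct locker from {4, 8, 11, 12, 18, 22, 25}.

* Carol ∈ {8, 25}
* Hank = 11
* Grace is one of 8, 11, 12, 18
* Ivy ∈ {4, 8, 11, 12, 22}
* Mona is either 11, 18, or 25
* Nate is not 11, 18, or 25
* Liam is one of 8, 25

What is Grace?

12

Hank has just one choice, so Hank = 11. Strike 11 from Grace, Ivy, Mona.
The 2 variables Carol and Liam are confined to {8, 25}, which locks those values in; drop them from Grace, Ivy, Mona, Nate.
That leaves Mona = 18. Remove 18 from Grace.
So Grace = 12.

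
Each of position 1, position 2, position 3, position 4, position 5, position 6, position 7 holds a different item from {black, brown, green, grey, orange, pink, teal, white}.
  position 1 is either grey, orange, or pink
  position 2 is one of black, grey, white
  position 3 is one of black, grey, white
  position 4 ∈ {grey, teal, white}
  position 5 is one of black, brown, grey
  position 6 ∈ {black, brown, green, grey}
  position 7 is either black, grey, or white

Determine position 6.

position 2, position 3, position 7 between them cover only {black, grey, white} — a naked triple. Remove those values from position 1, position 4, position 5, position 6.
That leaves position 4 = teal.
position 5 must be brown (only option left). Remove brown from position 6.
So position 6 = green.

green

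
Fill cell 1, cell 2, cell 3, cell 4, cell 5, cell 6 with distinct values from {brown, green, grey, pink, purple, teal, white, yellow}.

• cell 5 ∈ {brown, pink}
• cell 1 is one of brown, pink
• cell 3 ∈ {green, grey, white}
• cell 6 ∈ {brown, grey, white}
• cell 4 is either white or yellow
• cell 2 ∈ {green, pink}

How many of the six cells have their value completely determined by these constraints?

Among the 6 variables, yellow fits only cell 4 (and all 6 values in {brown, green, grey, pink, white, yellow} must be used), so cell 4 = yellow.
cell 1 and cell 5 between them cover only {brown, pink} — a naked pair. Remove those values from cell 2, cell 6.
That leaves cell 2 = green. Eliminate green elsewhere: cell 3.
Determined: cell 2=green, cell 4=yellow. The other cells each still have more than one consistent value. That makes 2.

2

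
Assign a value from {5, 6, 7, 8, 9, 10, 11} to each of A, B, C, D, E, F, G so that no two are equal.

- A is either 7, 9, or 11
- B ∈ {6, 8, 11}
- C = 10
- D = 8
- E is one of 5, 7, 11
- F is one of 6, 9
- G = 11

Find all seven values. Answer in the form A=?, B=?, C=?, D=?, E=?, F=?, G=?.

C has just one choice, so C = 10.
D must be 8 (only option left). Eliminate 8 elsewhere: B.
That leaves G = 11. So A, B, E can't be 11.
B's domain is down to {6}, so B = 6. Eliminate 6 elsewhere: F.
F has just one choice, so F = 9. Remove 9 from A.
That leaves A = 7. So E can't be 7.
E has just one choice, so E = 5.

A=7, B=6, C=10, D=8, E=5, F=9, G=11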